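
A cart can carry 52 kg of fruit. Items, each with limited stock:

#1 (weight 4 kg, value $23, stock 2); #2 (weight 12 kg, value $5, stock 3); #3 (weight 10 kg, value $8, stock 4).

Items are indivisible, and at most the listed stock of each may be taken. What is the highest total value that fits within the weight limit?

Top feasible selections:
- 2×#1 + 4×#3: weight 48, value 78
- 2×#1 + 1×#2 + 3×#3: weight 50, value 75
- 2×#1 + 2×#2 + 2×#3: weight 52, value 72
- 2×#1 + 3×#3: weight 38, value 70
Best: $78.

$78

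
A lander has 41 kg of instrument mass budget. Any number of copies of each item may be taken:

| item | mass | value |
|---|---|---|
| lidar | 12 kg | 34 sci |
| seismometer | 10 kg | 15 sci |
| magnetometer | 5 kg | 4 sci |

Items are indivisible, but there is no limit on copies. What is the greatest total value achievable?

Best value-per-unit is lidar at 34/12; filling with it alone gives 3×34 = 102.
Optimal mix: 3×lidar + 1×magnetometer → mass 41, value 106.

106 sci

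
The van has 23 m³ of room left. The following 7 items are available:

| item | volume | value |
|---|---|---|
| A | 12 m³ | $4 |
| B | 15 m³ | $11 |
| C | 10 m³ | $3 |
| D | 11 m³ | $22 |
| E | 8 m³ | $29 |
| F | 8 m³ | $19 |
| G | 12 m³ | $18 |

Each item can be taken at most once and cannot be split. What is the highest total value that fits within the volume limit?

This is a 0/1 knapsack; check combinations near the capacity.
- D+E: volume 11+8=19, value 22+29=51
- E+F: volume 8+8=16, value 29+19=48
- E+G: volume 8+12=20, value 29+18=47
- D+F: volume 11+8=19, value 22+19=41
Best: $51.

$51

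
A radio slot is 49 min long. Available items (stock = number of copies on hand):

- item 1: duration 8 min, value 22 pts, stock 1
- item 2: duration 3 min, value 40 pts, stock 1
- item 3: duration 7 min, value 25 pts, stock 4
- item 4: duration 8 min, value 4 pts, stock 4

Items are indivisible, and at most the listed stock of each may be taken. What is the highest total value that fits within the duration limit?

Top feasible selections:
- 1×item 1 + 1×item 2 + 4×item 3 + 1×item 4: duration 47, value 166
- 1×item 1 + 1×item 2 + 4×item 3: duration 39, value 162
Best: 166 pts.

166 pts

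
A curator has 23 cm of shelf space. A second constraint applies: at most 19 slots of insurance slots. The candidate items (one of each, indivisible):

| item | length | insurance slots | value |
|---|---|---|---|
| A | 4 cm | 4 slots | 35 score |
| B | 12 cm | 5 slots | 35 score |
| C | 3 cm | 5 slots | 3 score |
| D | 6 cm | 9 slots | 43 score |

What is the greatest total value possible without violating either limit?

113 score

Feasible sets respecting both limits:
- A+B+D: length 22, insurance slots 18, value 113
- A+C+D: length 13, insurance slots 18, value 81
- B+C+D: length 21, insurance slots 19, value 81
- A+D: length 10, insurance slots 13, value 78
Best: 113 score.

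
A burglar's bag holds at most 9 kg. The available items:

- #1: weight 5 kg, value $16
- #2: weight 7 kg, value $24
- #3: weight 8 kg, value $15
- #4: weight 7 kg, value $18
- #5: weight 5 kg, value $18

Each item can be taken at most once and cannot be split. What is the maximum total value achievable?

$24

This is a 0/1 knapsack; check combinations near the capacity.
- #2: weight 7, value 24
- #5: weight 5, value 18
- #4: weight 7, value 18
Best: $24.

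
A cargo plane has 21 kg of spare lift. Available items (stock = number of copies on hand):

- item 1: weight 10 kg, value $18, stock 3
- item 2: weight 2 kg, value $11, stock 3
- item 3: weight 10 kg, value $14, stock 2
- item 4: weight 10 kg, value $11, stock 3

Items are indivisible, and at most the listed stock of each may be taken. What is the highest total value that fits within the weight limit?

$51

Best selections within weight 21 and stock limits:
- 1×item 1 + 3×item 2: weight 16, value 51
- 3×item 2 + 1×item 3: weight 16, value 47
- 3×item 2 + 1×item 4: weight 16, value 44
- 1×item 1 + 2×item 2: weight 14, value 40
Best: $51.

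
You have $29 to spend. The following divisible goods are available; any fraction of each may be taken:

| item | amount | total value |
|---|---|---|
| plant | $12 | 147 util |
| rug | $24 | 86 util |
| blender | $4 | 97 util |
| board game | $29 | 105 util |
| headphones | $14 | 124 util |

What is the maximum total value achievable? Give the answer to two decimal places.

Take in order of value per unit:
- blender (97/4 per unit): all 4 → value 97, running total 97.00
- plant (147/12 per unit): all 12 → value 147, running total 244.00
- headphones (124/14 per unit): 13 of 14 → value 13×124/14 = 115.1429, running total 359.14
Total 359.14.

359.14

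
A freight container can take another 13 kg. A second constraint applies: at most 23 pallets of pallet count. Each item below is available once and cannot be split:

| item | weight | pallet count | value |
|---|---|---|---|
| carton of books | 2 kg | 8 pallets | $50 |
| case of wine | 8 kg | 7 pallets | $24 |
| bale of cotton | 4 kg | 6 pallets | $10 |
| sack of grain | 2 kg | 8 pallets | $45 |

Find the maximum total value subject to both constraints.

$119

Feasible sets respecting both limits:
- carton of books+case of wine+sack of grain: weight 12, pallet count 23, value 119
- carton of books+bale of cotton+sack of grain: weight 8, pallet count 22, value 105
- carton of books+sack of grain: weight 4, pallet count 16, value 95
Best: $119.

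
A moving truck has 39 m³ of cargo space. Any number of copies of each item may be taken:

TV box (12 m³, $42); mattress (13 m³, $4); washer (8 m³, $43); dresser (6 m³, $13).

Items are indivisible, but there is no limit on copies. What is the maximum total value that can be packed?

$185

Best value-per-unit is washer at 43/8; filling with it alone gives 4×43 = 172.
Optimal mix: 4×washer + 1×dresser → volume 38, value 185.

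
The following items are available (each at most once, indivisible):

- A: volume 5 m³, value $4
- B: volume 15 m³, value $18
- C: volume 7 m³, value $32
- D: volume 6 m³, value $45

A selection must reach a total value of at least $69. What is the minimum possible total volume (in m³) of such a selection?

Subsets with value ≥ 69, sorted by total volume:
- C+D: volume 13, value 77
- A+C+D: volume 18, value 81
- B+C+D: volume 28, value 95
Minimum volume: 13 m³.

13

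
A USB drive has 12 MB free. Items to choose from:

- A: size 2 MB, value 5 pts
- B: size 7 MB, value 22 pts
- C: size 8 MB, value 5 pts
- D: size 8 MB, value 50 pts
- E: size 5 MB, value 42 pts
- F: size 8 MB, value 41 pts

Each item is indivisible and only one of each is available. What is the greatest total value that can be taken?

Check high-value combinations within 12 MB:
- B+E: size 7+5=12, value 22+42=64
- A+D: size 2+8=10, value 5+50=55
- D: size 8, value 50
- A+E: size 2+5=7, value 5+42=47
- A+F: size 2+8=10, value 5+41=46
Best: 64 pts.

64 pts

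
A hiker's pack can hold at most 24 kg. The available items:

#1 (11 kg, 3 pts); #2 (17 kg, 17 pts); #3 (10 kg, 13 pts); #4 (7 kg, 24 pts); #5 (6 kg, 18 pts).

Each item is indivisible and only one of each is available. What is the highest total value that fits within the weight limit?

55 pts

Check high-value combinations within 24 kg:
- #3+#4+#5: weight 10+7+6=23, value 13+24+18=55
- #1+#4+#5: weight 11+7+6=24, value 3+24+18=45
- #4+#5: weight 7+6=13, value 24+18=42
Best: 55 pts.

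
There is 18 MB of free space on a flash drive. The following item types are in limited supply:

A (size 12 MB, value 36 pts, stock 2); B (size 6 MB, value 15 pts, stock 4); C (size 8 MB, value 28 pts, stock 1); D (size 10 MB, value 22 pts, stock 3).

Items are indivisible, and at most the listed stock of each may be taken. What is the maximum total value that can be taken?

51 pts

Top feasible selections:
- 1×A + 1×B: size 18, value 51
- 1×C + 1×D: size 18, value 50
Best: 51 pts.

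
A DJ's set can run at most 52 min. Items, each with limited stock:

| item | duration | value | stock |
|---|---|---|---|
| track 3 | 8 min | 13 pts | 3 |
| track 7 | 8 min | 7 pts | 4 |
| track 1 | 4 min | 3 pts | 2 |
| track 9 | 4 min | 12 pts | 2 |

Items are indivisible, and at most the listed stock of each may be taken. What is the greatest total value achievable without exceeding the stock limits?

80 pts

Best selections within duration 52 and stock limits:
- 3×track 3 + 2×track 7 + 1×track 1 + 2×track 9: duration 52, value 80
- 3×track 3 + 2×track 7 + 2×track 9: duration 48, value 77
Best: 80 pts.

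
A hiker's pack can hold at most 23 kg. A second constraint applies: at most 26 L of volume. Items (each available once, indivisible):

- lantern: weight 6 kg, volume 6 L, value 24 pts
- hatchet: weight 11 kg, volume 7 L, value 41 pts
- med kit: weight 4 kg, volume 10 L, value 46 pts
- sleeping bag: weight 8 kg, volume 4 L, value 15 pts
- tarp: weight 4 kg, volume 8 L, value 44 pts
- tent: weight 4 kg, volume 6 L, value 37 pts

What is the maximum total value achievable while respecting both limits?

131 pts

Feasible sets respecting both limits:
- hatchet+med kit+tarp: weight 19, volume 25, value 131
- med kit+tarp+tent: weight 12, volume 24, value 127
- hatchet+med kit+tent: weight 19, volume 23, value 124
- lantern+med kit+sleeping bag+tent: weight 22, volume 26, value 122
Best: 131 pts.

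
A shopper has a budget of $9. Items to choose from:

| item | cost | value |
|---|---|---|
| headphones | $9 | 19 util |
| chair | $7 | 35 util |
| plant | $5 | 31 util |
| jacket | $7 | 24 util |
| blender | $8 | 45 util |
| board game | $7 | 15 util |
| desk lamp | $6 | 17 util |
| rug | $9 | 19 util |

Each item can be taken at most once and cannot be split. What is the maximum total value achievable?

Check high-value combinations within $9:
- blender: cost 8, value 45
- chair: cost 7, value 35
- plant: cost 5, value 31
Best: 45 util.

45 util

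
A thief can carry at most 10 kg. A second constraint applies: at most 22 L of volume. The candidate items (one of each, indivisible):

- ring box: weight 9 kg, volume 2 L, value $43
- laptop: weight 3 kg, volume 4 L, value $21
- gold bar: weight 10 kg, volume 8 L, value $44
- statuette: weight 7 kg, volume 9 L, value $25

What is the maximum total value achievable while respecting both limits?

$46

Feasible sets respecting both limits:
- laptop+statuette: weight 10, volume 13, value 46
- gold bar: weight 10, volume 8, value 44
- ring box: weight 9, volume 2, value 43
- statuette: weight 7, volume 9, value 25
Best: $46.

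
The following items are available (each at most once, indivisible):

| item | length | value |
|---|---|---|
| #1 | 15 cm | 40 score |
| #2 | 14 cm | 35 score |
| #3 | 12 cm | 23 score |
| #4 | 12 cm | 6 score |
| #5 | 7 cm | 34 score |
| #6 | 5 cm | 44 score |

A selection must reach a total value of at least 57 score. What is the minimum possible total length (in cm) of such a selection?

Subsets with value ≥ 57, sorted by total length:
- #5+#6: length 12, value 78
- #3+#6: length 17, value 67
- #2+#6: length 19, value 79
- #3+#5: length 19, value 57
Minimum length: 12 cm.

12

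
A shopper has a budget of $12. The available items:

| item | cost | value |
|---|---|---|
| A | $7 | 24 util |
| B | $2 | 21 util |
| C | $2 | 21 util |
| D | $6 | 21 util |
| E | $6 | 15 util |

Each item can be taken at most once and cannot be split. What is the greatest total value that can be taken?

This is a 0/1 knapsack; check combinations near the capacity.
- A+B+C: cost 7+2+2=11, value 24+21+21=66
- B+C+D: cost 2+2+6=10, value 21+21+21=63
- B+C+E: cost 2+2+6=10, value 21+21+15=57
- A+B: cost 7+2=9, value 24+21=45
- A+C: cost 7+2=9, value 24+21=45
Best: 66 util.

66 util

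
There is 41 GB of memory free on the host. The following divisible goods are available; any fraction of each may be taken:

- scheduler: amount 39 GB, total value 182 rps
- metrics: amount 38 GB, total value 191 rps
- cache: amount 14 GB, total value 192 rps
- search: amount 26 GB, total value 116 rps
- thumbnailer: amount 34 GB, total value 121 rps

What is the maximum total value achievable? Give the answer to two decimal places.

327.71

Take in order of value per unit:
- cache (192/14 per unit): all 14 → value 192, running total 192.00
- metrics (191/38 per unit): 27 of 38 → value 27×191/38 = 135.7105, running total 327.71
Total 327.71.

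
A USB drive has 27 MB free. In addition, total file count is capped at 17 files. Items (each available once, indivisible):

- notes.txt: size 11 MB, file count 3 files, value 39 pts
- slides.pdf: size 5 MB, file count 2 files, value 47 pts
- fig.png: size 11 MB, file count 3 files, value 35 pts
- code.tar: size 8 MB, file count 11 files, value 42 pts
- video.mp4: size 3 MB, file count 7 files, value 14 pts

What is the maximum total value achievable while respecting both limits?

128 pts

Feasible sets respecting both limits:
- notes.txt+slides.pdf+code.tar: size 24, file count 16, value 128
- slides.pdf+fig.png+code.tar: size 24, file count 16, value 124
- notes.txt+slides.pdf+fig.png: size 27, file count 8, value 121
Best: 128 pts.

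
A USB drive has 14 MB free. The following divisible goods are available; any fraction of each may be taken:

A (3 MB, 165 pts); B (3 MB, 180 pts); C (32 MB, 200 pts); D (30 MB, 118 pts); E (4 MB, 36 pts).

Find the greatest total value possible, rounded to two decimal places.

406.00

Take in order of value per unit:
- B (180/3 per unit): all 3 → value 180, running total 180.00
- A (165/3 per unit): all 3 → value 165, running total 345.00
- E (36/4 per unit): all 4 → value 36, running total 381.00
- C (200/32 per unit): 4 of 32 → value 4×200/32 = 25.0000, running total 406.00
Total 406.00.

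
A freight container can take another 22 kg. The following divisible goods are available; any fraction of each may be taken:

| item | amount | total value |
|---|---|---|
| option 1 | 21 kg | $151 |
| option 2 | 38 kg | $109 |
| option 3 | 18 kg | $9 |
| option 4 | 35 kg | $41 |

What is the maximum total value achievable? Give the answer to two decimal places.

Take in order of value per unit:
- option 1 (151/21 per unit): all 21 → value 151, running total 151.00
- option 2 (109/38 per unit): 1 of 38 → value 1×109/38 = 2.8684, running total 153.87
Total 153.87.

153.87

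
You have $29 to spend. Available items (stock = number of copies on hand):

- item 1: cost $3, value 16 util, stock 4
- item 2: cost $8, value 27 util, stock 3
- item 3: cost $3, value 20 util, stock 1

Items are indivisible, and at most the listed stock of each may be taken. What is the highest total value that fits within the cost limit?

Best selections within cost 29 and stock limits:
- 3×item 1 + 2×item 2 + 1×item 3: cost 28, value 122
- 4×item 1 + 2×item 2: cost 28, value 118
Best: 122 util.

122 util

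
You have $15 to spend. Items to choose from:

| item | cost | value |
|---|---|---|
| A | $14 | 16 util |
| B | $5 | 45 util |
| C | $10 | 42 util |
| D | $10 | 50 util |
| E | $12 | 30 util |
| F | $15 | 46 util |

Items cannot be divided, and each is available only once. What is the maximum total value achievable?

95 util

Check high-value combinations within $15:
- B+D: cost 5+10=15, value 45+50=95
- B+C: cost 5+10=15, value 45+42=87
- D: cost 10, value 50
- F: cost 15, value 46
Best: 95 util.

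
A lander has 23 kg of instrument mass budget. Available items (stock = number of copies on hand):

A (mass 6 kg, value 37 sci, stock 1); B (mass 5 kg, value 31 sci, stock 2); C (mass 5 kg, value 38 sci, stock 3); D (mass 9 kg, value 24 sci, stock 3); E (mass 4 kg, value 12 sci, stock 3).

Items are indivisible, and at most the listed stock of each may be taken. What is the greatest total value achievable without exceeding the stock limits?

151 sci

Top feasible selections:
- 1×A + 3×C: mass 21, value 151
- 1×B + 3×C: mass 20, value 145
Best: 151 sci.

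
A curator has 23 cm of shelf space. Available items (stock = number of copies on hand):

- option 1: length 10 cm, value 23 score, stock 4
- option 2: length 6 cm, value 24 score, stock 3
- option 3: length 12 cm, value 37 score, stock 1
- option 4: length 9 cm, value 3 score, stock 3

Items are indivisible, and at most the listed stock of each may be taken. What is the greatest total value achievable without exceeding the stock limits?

72 score

Best selections within length 23 and stock limits:
- 3×option 2: length 18, value 72
- 1×option 1 + 2×option 2: length 22, value 71
- 1×option 2 + 1×option 3: length 18, value 61
Best: 72 score.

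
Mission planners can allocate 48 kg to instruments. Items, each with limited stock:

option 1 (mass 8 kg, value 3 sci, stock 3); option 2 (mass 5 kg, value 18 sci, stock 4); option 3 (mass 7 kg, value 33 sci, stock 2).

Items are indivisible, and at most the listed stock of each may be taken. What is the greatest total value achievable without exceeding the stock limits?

Top feasible selections:
- 1×option 1 + 4×option 2 + 2×option 3: mass 42, value 141
- 4×option 2 + 2×option 3: mass 34, value 138
- 2×option 1 + 3×option 2 + 2×option 3: mass 45, value 126
- 1×option 1 + 3×option 2 + 2×option 3: mass 37, value 123
Best: 141 sci.

141 sci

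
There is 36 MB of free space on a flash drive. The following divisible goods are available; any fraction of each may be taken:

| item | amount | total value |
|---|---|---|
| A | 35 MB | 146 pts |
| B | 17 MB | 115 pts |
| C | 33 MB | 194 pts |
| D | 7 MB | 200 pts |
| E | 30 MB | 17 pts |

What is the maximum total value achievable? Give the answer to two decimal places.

Take in order of value per unit:
- D (200/7 per unit): all 7 → value 200, running total 200.00
- B (115/17 per unit): all 17 → value 115, running total 315.00
- C (194/33 per unit): 12 of 33 → value 12×194/33 = 70.5455, running total 385.55
Total 385.55.

385.55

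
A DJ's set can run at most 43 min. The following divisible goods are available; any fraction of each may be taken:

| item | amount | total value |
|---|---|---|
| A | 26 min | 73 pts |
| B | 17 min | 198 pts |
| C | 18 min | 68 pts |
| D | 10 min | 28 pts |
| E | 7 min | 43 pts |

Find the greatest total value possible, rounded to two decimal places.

Take in order of value per unit:
- B (198/17 per unit): all 17 → value 198, running total 198.00
- E (43/7 per unit): all 7 → value 43, running total 241.00
- C (68/18 per unit): all 18 → value 68, running total 309.00
- A (73/26 per unit): 1 of 26 → value 1×73/26 = 2.8077, running total 311.81
Total 311.81.

311.81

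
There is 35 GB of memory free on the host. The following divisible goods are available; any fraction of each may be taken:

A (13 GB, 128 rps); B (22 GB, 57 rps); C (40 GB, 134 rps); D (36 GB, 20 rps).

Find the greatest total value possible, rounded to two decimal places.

Take in order of value per unit:
- A (128/13 per unit): all 13 → value 128, running total 128.00
- C (134/40 per unit): 22 of 40 → value 22×134/40 = 73.7000, running total 201.70
Total 201.70.

201.70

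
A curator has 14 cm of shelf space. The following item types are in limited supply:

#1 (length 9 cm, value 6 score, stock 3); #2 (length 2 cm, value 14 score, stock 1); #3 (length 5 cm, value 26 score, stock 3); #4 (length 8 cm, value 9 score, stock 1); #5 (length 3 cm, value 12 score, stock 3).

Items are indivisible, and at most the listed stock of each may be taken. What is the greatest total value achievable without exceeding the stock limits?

Top feasible selections:
- 1×#2 + 2×#3: length 12, value 66
- 2×#3 + 1×#5: length 13, value 64
- 1×#2 + 1×#3 + 2×#5: length 13, value 64
Best: 66 score.

66 score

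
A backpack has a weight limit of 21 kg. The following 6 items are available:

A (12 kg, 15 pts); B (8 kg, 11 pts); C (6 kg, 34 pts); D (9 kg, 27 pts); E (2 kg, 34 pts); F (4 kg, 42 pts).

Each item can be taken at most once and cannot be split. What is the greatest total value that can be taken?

137 pts

This is a 0/1 knapsack; check combinations near the capacity.
- C+D+E+F: weight 6+9+2+4=21, value 34+27+34+42=137
- B+C+E+F: weight 8+6+2+4=20, value 11+34+34+42=121
- C+E+F: weight 6+2+4=12, value 34+34+42=110
- D+E+F: weight 9+2+4=15, value 27+34+42=103
- C+D+F: weight 6+9+4=19, value 34+27+42=103
Best: 137 pts.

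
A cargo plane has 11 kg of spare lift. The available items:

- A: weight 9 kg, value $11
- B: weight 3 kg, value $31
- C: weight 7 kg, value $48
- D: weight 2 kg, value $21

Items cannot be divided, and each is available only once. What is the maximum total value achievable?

Check high-value combinations within 11 kg:
- B+C: weight 3+7=10, value 31+48=79
- C+D: weight 7+2=9, value 48+21=69
- B+D: weight 3+2=5, value 31+21=52
- C: weight 7, value 48
Best: $79.

$79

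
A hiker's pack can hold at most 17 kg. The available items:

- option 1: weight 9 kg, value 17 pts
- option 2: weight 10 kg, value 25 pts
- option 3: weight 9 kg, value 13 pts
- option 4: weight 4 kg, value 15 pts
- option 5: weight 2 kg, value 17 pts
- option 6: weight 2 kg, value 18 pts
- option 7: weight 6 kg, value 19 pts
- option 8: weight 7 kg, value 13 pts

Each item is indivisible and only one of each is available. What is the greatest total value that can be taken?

Check high-value combinations within 17 kg:
- option 4+option 5+option 6+option 7: weight 4+2+2+6=14, value 15+17+18+19=69
- option 1+option 4+option 5+option 6: weight 9+4+2+2=17, value 17+15+17+18=67
- option 5+option 6+option 7+option 8: weight 2+2+6+7=17, value 17+18+19+13=67
Best: 69 pts.

69 pts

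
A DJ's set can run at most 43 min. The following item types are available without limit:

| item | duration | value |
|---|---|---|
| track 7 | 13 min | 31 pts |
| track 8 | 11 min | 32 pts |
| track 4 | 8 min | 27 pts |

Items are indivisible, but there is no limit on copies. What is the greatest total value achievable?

Best value-per-unit is track 4 at 27/8; filling with it alone gives 5×27 = 135.
Optimal mix: 1×track 8 + 4×track 4 → duration 43, value 140.

140 pts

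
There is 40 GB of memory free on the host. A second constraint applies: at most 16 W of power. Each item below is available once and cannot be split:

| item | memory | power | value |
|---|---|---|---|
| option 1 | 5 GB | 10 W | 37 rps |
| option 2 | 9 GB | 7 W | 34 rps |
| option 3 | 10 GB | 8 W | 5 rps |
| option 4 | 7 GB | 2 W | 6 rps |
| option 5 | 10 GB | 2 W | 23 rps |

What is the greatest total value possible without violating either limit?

66 rps

Feasible sets respecting both limits:
- option 1+option 4+option 5: memory 22, power 14, value 66
- option 2+option 4+option 5: memory 26, power 11, value 63
- option 1+option 5: memory 15, power 12, value 60
Best: 66 rps.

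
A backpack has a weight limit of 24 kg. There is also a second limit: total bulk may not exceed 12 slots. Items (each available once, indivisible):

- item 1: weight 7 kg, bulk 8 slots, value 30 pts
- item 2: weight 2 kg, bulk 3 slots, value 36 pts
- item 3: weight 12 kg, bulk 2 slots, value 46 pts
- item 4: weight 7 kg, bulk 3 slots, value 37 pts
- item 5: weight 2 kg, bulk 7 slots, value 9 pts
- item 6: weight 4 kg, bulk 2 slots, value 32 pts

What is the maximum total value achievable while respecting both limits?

Feasible sets respecting both limits:
- item 2+item 3+item 4: weight 21, bulk 8, value 119
- item 3+item 4+item 6: weight 23, bulk 7, value 115
- item 2+item 3+item 6: weight 18, bulk 7, value 114
Best: 119 pts.

119 pts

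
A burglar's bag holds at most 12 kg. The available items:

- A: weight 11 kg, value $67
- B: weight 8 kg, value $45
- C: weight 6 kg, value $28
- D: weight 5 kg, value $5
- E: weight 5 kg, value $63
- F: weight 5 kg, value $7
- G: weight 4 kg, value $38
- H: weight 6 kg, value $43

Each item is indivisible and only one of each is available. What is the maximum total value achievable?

$106

Check high-value combinations within 12 kg:
- E+H: weight 5+6=11, value 63+43=106
- E+G: weight 5+4=9, value 63+38=101
- C+E: weight 6+5=11, value 28+63=91
- B+G: weight 8+4=12, value 45+38=83
Best: $106.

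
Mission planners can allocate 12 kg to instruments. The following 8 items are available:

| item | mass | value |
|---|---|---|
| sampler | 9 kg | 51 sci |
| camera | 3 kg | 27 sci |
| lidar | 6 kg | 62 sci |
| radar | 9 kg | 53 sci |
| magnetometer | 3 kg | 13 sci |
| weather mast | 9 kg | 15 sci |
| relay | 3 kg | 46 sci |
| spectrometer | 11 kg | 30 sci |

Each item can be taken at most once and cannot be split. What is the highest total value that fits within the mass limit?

135 sci

Check high-value combinations within 12 kg:
- camera+lidar+relay: mass 3+6+3=12, value 27+62+46=135
- lidar+magnetometer+relay: mass 6+3+3=12, value 62+13+46=121
- lidar+relay: mass 6+3=9, value 62+46=108
Best: 135 sci.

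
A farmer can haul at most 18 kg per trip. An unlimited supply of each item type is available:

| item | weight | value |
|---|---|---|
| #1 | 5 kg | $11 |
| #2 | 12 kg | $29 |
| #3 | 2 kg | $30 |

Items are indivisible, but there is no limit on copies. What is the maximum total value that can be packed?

Best value-per-unit is #3 at 30/2, and filling with it alone uses weight 9×2=18. No mix of the others beats 9×30 = 270.

$270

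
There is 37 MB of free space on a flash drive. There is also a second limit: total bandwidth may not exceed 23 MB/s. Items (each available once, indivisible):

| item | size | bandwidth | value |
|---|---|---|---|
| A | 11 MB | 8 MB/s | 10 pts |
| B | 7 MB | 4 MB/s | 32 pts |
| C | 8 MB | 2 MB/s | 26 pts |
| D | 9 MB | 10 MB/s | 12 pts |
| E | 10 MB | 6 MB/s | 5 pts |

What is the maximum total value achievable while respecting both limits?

Feasible sets respecting both limits:
- B+C+D+E: size 34, bandwidth 22, value 75
- A+B+C+E: size 36, bandwidth 20, value 73
- B+C+D: size 24, bandwidth 16, value 70
- A+B+C: size 26, bandwidth 14, value 68
Best: 75 pts.

75 pts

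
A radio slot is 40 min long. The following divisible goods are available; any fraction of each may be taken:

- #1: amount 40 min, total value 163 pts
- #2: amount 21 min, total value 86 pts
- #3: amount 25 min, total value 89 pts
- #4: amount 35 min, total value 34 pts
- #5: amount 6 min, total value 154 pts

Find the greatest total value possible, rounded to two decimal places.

292.98

Take in order of value per unit:
- #5 (154/6 per unit): all 6 → value 154, running total 154.00
- #2 (86/21 per unit): all 21 → value 86, running total 240.00
- #1 (163/40 per unit): 13 of 40 → value 13×163/40 = 52.9750, running total 292.98
Total 292.98.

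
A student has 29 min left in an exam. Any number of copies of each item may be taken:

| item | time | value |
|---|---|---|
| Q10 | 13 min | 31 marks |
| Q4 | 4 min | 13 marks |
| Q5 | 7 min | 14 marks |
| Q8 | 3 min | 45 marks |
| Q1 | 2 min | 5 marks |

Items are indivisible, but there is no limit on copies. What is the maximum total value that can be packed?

Best value-per-unit is Q8 at 45/3; filling with it alone gives 9×45 = 405.
Optimal mix: 9×Q8 + 1×Q1 → time 29, value 410.

410 marks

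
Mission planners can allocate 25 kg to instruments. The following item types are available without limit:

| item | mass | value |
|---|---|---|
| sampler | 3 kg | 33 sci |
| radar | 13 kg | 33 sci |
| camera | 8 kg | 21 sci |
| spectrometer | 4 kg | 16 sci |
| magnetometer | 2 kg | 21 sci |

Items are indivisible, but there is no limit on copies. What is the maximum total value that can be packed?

273 sci

Best value-per-unit is sampler at 33/3; filling with it alone gives 8×33 = 264.
Optimal mix: 7×sampler + 2×magnetometer → mass 25, value 273.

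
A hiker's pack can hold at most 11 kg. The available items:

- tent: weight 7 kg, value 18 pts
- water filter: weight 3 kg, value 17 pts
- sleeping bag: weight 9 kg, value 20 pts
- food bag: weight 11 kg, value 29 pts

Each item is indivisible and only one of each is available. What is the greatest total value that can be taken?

35 pts

Check high-value combinations within 11 kg:
- tent+water filter: weight 7+3=10, value 18+17=35
- food bag: weight 11, value 29
- sleeping bag: weight 9, value 20
Best: 35 pts.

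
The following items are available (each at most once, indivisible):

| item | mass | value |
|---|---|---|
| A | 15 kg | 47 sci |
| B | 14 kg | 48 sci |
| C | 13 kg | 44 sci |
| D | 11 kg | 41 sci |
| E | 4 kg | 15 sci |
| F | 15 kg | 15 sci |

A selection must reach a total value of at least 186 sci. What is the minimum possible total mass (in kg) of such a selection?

Subsets with value ≥ 186, sorted by total mass:
- A+B+C+D+E: mass 57, value 195
- A+B+C+D+F: mass 68, value 195
- A+B+C+D+E+F: mass 72, value 210
Minimum mass: 57 kg.

57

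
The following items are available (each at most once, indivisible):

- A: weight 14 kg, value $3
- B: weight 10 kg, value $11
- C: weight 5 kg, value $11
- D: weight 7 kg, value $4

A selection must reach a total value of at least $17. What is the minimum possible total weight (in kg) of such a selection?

15

Subsets with value ≥ 17, sorted by total weight:
- B+C: weight 15, value 22
- B+C+D: weight 22, value 26
Minimum weight: 15 kg.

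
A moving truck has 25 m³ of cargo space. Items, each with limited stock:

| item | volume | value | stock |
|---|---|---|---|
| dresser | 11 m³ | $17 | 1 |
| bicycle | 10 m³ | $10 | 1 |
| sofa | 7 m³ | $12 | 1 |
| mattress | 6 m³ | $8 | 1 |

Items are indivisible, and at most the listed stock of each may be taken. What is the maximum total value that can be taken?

$37

Top feasible selections:
- 1×dresser + 1×sofa + 1×mattress: volume 24, value 37
- 1×bicycle + 1×sofa + 1×mattress: volume 23, value 30
Best: $37.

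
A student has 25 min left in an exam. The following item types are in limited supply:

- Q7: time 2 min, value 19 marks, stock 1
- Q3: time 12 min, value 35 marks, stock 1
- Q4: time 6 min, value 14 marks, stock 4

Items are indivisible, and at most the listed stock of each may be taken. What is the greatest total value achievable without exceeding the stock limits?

Best selections within time 25 and stock limits:
- 1×Q7 + 1×Q3 + 1×Q4: time 20, value 68
- 1×Q3 + 2×Q4: time 24, value 63
- 1×Q7 + 3×Q4: time 20, value 61
Best: 68 marks.

68 marks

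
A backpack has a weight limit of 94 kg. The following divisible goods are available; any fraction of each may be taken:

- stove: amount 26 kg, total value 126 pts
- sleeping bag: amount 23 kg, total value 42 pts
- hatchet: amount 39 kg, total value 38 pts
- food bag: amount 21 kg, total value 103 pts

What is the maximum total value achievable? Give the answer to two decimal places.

Take in order of value per unit:
- food bag (103/21 per unit): all 21 → value 103, running total 103.00
- stove (126/26 per unit): all 26 → value 126, running total 229.00
- sleeping bag (42/23 per unit): all 23 → value 42, running total 271.00
- hatchet (38/39 per unit): 24 of 39 → value 24×38/39 = 23.3846, running total 294.38
Total 294.38.

294.38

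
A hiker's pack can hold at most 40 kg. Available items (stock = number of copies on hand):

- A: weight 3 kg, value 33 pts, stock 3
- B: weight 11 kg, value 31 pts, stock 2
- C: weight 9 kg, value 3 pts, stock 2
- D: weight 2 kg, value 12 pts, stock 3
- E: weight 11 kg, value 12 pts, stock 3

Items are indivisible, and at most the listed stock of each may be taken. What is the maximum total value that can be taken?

Top feasible selections:
- 3×A + 2×B + 3×D: weight 37, value 197
- 3×A + 2×B + 2×D: weight 35, value 185
Best: 197 pts.

197 pts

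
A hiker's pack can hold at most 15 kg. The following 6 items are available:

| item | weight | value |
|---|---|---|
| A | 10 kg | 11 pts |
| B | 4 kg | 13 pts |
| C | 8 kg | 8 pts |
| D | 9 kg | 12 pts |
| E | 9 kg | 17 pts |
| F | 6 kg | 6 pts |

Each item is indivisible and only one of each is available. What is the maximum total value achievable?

Check high-value combinations within 15 kg:
- B+E: weight 4+9=13, value 13+17=30
- B+D: weight 4+9=13, value 13+12=25
- A+B: weight 10+4=14, value 11+13=24
Best: 30 pts.

30 pts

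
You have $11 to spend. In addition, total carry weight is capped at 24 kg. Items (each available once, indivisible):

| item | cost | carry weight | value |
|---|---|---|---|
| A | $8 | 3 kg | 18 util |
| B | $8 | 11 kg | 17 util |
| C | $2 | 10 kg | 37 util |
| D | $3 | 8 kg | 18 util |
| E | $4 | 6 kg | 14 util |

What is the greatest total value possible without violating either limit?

Feasible sets respecting both limits:
- C+D+E: cost 9, carry weight 24, value 69
- A+C: cost 10, carry weight 13, value 55
- C+D: cost 5, carry weight 18, value 55
- B+C: cost 10, carry weight 21, value 54
Best: 69 util.

69 util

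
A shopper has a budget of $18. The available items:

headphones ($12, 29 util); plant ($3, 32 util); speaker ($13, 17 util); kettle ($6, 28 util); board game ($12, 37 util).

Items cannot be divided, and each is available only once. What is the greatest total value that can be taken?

This is a 0/1 knapsack; check combinations near the capacity.
- plant+board game: cost 3+12=15, value 32+37=69
- kettle+board game: cost 6+12=18, value 28+37=65
- headphones+plant: cost 12+3=15, value 29+32=61
- plant+kettle: cost 3+6=9, value 32+28=60
- headphones+kettle: cost 12+6=18, value 29+28=57
Best: 69 util.

69 util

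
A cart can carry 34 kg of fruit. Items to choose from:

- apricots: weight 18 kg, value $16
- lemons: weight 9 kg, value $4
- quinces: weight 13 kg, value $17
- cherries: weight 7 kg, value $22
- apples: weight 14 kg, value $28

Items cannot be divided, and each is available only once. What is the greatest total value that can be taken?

$67

Check high-value combinations within 34 kg:
- quinces+cherries+apples: weight 13+7+14=34, value 17+22+28=67
- lemons+cherries+apples: weight 9+7+14=30, value 4+22+28=54
- cherries+apples: weight 7+14=21, value 22+28=50
- quinces+apples: weight 13+14=27, value 17+28=45
- apricots+apples: weight 18+14=32, value 16+28=44
Best: $67.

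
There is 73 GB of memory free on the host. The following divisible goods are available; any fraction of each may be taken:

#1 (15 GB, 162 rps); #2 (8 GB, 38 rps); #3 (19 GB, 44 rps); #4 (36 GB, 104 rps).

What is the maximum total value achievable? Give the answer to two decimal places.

336.42

Take in order of value per unit:
- #1 (162/15 per unit): all 15 → value 162, running total 162.00
- #2 (38/8 per unit): all 8 → value 38, running total 200.00
- #4 (104/36 per unit): all 36 → value 104, running total 304.00
- #3 (44/19 per unit): 14 of 19 → value 14×44/19 = 32.4211, running total 336.42
Total 336.42.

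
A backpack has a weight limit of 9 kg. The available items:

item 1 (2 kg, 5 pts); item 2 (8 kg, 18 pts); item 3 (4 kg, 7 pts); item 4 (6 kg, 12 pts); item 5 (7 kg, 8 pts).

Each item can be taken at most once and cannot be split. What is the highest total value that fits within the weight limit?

Check high-value combinations within 9 kg:
- item 2: weight 8, value 18
- item 1+item 4: weight 2+6=8, value 5+12=17
- item 1+item 5: weight 2+7=9, value 5+8=13
- item 1+item 3: weight 2+4=6, value 5+7=12
- item 4: weight 6, value 12
Best: 18 pts.

18 pts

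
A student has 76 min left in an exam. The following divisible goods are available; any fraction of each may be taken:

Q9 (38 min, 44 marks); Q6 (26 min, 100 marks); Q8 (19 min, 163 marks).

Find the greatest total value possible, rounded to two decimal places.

298.89

Take in order of value per unit:
- Q8 (163/19 per unit): all 19 → value 163, running total 163.00
- Q6 (100/26 per unit): all 26 → value 100, running total 263.00
- Q9 (44/38 per unit): 31 of 38 → value 31×44/38 = 35.8947, running total 298.89
Total 298.89.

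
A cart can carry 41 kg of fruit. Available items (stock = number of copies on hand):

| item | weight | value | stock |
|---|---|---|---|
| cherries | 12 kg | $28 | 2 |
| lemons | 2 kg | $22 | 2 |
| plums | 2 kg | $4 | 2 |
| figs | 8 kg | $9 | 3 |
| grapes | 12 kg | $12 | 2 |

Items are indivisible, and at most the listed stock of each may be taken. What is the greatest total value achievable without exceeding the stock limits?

$117

Top feasible selections:
- 2×cherries + 2×lemons + 2×plums + 1×figs: weight 40, value 117
- 2×cherries + 2×lemons + 1×plums + 1×figs: weight 38, value 113
- 2×cherries + 2×lemons + 1×grapes: weight 40, value 112
- 2×cherries + 2×lemons + 1×figs: weight 36, value 109
Best: $117.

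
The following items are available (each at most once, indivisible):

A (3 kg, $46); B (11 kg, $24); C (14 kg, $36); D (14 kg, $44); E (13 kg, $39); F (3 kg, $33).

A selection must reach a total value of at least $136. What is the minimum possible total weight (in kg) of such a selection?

30

Subsets with value ≥ 136, sorted by total weight:
- A+B+E+F: weight 30, value 142
- A+B+D+F: weight 31, value 147
Minimum weight: 30 kg.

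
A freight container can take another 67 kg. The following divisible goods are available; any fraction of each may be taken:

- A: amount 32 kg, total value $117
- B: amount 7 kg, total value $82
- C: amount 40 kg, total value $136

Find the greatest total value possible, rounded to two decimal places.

294.20

Take in order of value per unit:
- B (82/7 per unit): all 7 → value 82, running total 82.00
- A (117/32 per unit): all 32 → value 117, running total 199.00
- C (136/40 per unit): 28 of 40 → value 28×136/40 = 95.2000, running total 294.20
Total 294.20.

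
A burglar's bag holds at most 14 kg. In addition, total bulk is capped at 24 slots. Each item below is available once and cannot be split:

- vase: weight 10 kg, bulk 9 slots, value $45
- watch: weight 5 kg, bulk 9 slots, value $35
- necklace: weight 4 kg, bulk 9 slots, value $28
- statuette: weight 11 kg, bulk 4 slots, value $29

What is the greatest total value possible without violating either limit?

Feasible sets respecting both limits:
- vase+necklace: weight 14, bulk 18, value 73
- watch+necklace: weight 9, bulk 18, value 63
- vase: weight 10, bulk 9, value 45
Best: $73.

$73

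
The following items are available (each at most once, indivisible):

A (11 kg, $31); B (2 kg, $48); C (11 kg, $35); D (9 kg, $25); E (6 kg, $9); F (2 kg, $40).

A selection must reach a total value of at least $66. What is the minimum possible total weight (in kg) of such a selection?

Subsets with value ≥ 66, sorted by total weight:
- B+F: weight 4, value 88
- B+E+F: weight 10, value 97
Minimum weight: 4 kg.

4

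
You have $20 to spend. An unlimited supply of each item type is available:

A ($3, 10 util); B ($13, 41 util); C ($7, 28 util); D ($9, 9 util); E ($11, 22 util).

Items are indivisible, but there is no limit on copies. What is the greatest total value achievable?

76 util

Best value-per-unit is C at 28/7; filling with it alone gives 2×28 = 56.
Optimal mix: 2×A + 2×C → cost 20, value 76.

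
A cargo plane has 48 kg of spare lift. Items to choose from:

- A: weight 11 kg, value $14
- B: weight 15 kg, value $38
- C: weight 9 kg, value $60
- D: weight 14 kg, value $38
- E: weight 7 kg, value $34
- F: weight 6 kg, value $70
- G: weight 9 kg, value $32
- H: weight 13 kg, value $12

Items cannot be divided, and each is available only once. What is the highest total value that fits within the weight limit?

Check high-value combinations within 48 kg:
- C+D+E+F+G: weight 9+14+7+6+9=45, value 60+38+34+70+32=234
- B+C+E+F+G: weight 15+9+7+6+9=46, value 38+60+34+70+32=234
- A+C+D+E+F: weight 11+9+14+7+6=47, value 14+60+38+34+70=216
- A+B+C+E+F: weight 11+15+9+7+6=48, value 14+38+60+34+70=216
Best: $234.

$234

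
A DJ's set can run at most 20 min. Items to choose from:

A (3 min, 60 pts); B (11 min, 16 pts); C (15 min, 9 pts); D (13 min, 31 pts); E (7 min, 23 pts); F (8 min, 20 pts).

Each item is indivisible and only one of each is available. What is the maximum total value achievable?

Check high-value combinations within 20 min:
- A+E+F: duration 3+7+8=18, value 60+23+20=103
- A+D: duration 3+13=16, value 60+31=91
- A+E: duration 3+7=10, value 60+23=83
- A+F: duration 3+8=11, value 60+20=80
- A+B: duration 3+11=14, value 60+16=76
Best: 103 pts.

103 pts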